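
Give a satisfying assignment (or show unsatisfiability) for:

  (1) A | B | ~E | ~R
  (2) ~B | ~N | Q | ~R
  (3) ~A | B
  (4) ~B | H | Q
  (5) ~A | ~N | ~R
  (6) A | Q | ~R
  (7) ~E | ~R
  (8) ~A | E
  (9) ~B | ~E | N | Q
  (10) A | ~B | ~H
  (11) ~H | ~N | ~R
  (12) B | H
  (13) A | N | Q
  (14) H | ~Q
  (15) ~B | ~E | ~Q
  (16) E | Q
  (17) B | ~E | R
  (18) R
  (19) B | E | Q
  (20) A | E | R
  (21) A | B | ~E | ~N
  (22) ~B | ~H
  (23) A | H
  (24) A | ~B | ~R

Unit clause (R) forces R = True.
In (~E | ~R) only ~E is left, so E = False.
In (~A | E) only ~A is left, so A = False.
In (E | Q) only Q is left, so Q = True.
In (A | H) only H is left, so H = True.
In (A | ~B | ~R) only ~B is left, so B = False.
In (~H | ~N | ~R) only ~N is left, so N = False.
All clauses satisfied.

A=F, R=T, N=F, B=F, H=T, E=F, Q=T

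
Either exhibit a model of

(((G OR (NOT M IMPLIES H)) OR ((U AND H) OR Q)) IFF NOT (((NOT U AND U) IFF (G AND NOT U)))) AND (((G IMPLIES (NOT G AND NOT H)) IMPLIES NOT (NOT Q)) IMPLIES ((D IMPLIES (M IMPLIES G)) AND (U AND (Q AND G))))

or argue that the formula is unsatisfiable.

D: False, H: False, Q: False, M: False, G: False, U: True

  ((G OR (NOT M IMPLIES H)) OR ((U AND H) OR Q)) IFF NOT (((NOT U AND U) IFF (G AND NOT U))) = True
    (G OR (NOT M IMPLIES H)) OR ((U AND H) OR Q) = False
      G OR (NOT M IMPLIES H) = False
        NOT M IMPLIES H = False
          NOT M = True
      (U AND H) OR Q = False
        U AND H = False
    NOT (((NOT U AND U) IFF (G AND NOT U))) = False
      (NOT U AND U) IFF (G AND NOT U) = True
        NOT U AND U = False
          NOT U = False
        G AND NOT U = False
          NOT U = False
  ((G IMPLIES (NOT G AND NOT H)) IMPLIES NOT (NOT Q)) IMPLIES ((D IMPLIES (M IMPLIES G)) AND (U AND (Q AND G))) = True
    (G IMPLIES (NOT G AND NOT H)) IMPLIES NOT (NOT Q) = False
      G IMPLIES (NOT G AND NOT H) = True
        NOT G AND NOT H = True
          NOT G = True
          NOT H = True
      NOT (NOT Q) = False
        NOT Q = True
    (D IMPLIES (M IMPLIES G)) AND (U AND (Q AND G)) = False
      D IMPLIES (M IMPLIES G) = True
        M IMPLIES G = True
      U AND (Q AND G) = False
        Q AND G = False
Both conjuncts True, so the formula holds.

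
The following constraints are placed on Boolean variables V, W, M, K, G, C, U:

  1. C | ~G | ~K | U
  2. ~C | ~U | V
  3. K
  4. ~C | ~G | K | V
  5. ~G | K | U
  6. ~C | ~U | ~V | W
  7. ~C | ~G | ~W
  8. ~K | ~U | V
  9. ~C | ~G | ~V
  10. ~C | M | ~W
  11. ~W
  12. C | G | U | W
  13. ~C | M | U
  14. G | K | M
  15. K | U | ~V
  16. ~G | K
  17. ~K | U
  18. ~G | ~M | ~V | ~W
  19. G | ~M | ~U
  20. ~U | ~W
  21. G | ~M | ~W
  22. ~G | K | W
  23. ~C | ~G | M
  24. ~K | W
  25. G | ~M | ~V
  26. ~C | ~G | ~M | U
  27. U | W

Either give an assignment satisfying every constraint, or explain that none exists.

Unsatisfiable — no assignment works.

Case W = True:
  Clause (~W) is falsified — contradiction.
Case W = False:
  (K) forces K = True.
  Clause (~K | W) is falsified — contradiction.
Both cases fail, so the formula is unsatisfiable.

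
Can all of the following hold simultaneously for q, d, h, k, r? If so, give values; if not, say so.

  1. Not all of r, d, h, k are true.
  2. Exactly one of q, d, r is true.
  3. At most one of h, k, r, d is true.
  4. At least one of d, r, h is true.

q = False; d = False; h = False; k = False; r = True

  (1) {r, d, h, k}: 1/4 true — not all ✓
  (2) {q, d, r}: 1 true — exactly one ✓
  (3) {h, k, r, d}: 1 true — at most one ✓
  (4) {d, r, h}: 1 true — at least one ✓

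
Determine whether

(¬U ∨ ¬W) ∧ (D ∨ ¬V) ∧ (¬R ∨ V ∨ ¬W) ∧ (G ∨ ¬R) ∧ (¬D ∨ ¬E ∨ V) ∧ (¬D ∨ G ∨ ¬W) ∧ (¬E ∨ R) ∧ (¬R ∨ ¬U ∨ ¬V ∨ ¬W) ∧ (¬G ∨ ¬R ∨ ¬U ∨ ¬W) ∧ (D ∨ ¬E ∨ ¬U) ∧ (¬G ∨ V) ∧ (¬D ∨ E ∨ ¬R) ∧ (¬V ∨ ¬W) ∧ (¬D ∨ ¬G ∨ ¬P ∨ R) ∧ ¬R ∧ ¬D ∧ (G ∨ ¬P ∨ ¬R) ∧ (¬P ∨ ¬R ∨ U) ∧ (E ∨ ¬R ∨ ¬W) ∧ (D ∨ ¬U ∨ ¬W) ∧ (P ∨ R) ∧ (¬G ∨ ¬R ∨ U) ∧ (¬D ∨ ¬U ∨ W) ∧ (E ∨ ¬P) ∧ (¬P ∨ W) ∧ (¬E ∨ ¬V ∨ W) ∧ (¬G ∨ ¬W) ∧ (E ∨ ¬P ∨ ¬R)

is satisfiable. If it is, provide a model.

Case P = True:
  (¬R) forces R = False.
  (¬E ∨ R) forces E = False.
  Clause (E ∨ ¬P) is falsified — contradiction.
Case P = False:
  (¬R) forces R = False.
  Clause (P ∨ R) is falsified — contradiction.
Both cases fail, so the formula is unsatisfiable.

No satisfying assignment exists.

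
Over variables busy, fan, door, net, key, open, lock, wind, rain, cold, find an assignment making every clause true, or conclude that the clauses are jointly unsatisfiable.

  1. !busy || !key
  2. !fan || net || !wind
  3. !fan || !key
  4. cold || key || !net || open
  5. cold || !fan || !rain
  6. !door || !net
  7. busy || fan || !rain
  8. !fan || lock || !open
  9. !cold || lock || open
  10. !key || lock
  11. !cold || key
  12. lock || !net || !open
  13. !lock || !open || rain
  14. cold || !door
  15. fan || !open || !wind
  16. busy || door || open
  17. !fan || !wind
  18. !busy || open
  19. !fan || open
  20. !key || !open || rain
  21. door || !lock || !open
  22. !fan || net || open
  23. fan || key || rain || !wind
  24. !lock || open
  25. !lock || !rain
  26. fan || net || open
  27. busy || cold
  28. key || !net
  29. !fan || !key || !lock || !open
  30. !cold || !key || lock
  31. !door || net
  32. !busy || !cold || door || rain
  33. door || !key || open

busy=T, fan=F, door=F, net=F, key=F, open=T, lock=F, wind=F, rain=T, cold=F

Set busy = True.
  then (!busy || !key) forces key = False.
  then (!cold || key) forces cold = False.
  then (cold || !door) forces door = False.
  then (!busy || open) forces open = True.
  then (door || !lock || !open) forces lock = False.
  then (key || !net) forces net = False.
  then (!fan || lock || !open) forces fan = False.
  then (fan || !open || !wind) forces wind = False.
Set rain = True.
All clauses satisfied.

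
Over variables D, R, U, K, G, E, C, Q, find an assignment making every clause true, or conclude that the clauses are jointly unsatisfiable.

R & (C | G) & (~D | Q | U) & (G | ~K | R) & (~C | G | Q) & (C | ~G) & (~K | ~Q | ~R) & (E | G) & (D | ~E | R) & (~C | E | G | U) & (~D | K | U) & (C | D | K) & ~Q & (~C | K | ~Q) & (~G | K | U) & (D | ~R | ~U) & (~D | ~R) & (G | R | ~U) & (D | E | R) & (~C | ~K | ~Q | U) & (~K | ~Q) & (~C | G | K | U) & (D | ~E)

D = False, R = True, U = False, K = True, G = True, E = False, C = True, Q = False

Unit clause (R) forces R = True.
Unit clause (~Q) forces Q = False.
In (~D | ~R) only ~D is left, so D = False.
In (D | ~E) only ~E is left, so E = False.
In (E | G) only G is left, so G = True.
In (D | ~R | ~U) only ~U is left, so U = False.
In (C | ~G) only C is left, so C = True.
In (~G | K | U) only K is left, so K = True.
All clauses satisfied.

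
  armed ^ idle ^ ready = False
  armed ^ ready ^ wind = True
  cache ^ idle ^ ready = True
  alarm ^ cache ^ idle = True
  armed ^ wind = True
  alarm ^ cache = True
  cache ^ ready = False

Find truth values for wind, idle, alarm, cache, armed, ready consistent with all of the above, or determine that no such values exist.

The formula is unsatisfiable.

Adding constraints 3, 4, 6, 7 mod 2: every variable appears an even number of times on the left, so the left side is 0.
But the right sides sum to 1 (mod 2). 0 ≠ 1 — the system is inconsistent.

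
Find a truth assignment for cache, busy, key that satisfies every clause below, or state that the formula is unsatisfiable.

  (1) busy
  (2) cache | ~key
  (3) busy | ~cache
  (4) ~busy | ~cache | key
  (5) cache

cache = True, busy = True, key = True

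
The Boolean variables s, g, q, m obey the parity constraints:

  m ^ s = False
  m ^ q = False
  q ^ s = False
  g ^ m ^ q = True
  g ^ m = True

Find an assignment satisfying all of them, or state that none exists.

s = False; g = True; q = False; m = False

m ^ s = F ^ F = False ✓
m ^ q = F ^ F = False ✓
q ^ s = F ^ F = False ✓
g ^ m ^ q = T ^ F ^ F = True ✓
g ^ m = T ^ F = True ✓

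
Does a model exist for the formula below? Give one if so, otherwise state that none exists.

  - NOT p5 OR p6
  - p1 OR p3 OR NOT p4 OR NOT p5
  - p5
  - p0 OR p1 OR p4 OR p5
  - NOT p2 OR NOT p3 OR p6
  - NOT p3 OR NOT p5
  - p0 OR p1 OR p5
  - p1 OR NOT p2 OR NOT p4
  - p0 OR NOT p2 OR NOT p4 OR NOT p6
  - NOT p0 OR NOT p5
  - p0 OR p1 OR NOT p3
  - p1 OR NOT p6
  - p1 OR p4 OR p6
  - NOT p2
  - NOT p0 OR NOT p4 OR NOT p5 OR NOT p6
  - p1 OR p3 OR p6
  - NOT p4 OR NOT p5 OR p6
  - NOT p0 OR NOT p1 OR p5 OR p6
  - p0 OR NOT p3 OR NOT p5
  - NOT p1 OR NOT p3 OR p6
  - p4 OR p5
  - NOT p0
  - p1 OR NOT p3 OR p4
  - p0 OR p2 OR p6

p0 = False, p1 = True, p2 = False, p3 = False, p4 = False, p5 = True, p6 = True

Unit clause (p5) forces p5 = True.
In (NOT p3 OR NOT p5) only NOT p3 is left, so p3 = False.
In (NOT p0 OR NOT p5) only NOT p0 is left, so p0 = False.
Unit clause (NOT p2) forces p2 = False.
In (p0 OR p2 OR p6) only p6 is left, so p6 = True.
In (p1 OR NOT p6) only p1 is left, so p1 = True.
Set p4 = False.
All clauses satisfied.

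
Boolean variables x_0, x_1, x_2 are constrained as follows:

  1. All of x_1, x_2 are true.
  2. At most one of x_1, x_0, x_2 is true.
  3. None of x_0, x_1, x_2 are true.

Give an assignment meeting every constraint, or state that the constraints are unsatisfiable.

Unsatisfiable

Case x_1 = True:
  Constraint (3) is violated (x_1=T) — contradiction.
Case x_1 = False:
  Constraint (1) is violated (x_1=F) — contradiction.
Both cases fail — unsatisfiable.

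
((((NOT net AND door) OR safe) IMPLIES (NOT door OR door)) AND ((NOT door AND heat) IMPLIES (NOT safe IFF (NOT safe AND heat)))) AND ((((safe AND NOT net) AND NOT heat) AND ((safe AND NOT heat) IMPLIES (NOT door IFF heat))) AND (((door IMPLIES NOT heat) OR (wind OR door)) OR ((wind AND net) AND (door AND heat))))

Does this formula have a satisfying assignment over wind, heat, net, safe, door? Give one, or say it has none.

wind = False, heat = False, net = False, safe = True, door = True

  (((NOT net AND door) OR safe) IMPLIES (NOT door OR door)) AND ((NOT door AND heat) IMPLIES (NOT safe IFF (NOT safe AND heat))) = True
    ((NOT net AND door) OR safe) IMPLIES (NOT door OR door) = True
      (NOT net AND door) OR safe = True
        NOT net AND door = True
          NOT net = True
      NOT door OR door = True
        NOT door = False
    (NOT door AND heat) IMPLIES (NOT safe IFF (NOT safe AND heat)) = True
      NOT door AND heat = False
        NOT door = False
      NOT safe IFF (NOT safe AND heat) = True
        NOT safe = False
        NOT safe AND heat = False
          NOT safe = False
  (((safe AND NOT net) AND NOT heat) AND ((safe AND NOT heat) IMPLIES (NOT door IFF heat))) AND (((door IMPLIES NOT heat) OR (wind OR door)) OR ((wind AND net) AND (door AND heat))) = True
    ((safe AND NOT net) AND NOT heat) AND ((safe AND NOT heat) IMPLIES (NOT door IFF heat)) = True
      (safe AND NOT net) AND NOT heat = True
        safe AND NOT net = True
          NOT net = True
        NOT heat = True
      (safe AND NOT heat) IMPLIES (NOT door IFF heat) = True
        safe AND NOT heat = True
          NOT heat = True
        NOT door IFF heat = True
          NOT door = False
    ((door IMPLIES NOT heat) OR (wind OR door)) OR ((wind AND net) AND (door AND heat)) = True
      (door IMPLIES NOT heat) OR (wind OR door) = True
        door IMPLIES NOT heat = True
          NOT heat = True
        wind OR door = True
      (wind AND net) AND (door AND heat) = False
        wind AND net = False
        door AND heat = False
Both conjuncts True, so the formula holds.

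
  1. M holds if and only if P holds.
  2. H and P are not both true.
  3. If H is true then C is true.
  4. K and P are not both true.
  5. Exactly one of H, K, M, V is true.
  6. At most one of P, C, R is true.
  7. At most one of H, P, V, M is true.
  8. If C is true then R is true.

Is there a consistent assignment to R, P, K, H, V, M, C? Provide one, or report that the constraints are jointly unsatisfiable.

R: False; P: False; K: False; H: False; V: True; M: False; C: False

  (1) M=F, P=F — same ✓
  (2) H=F, P=F — not both ✓
  (3) H=F ⇒ C: vacuous ✓
  (4) K=F, P=F — not both ✓
  (5) {H, K, M, V}: 1 true — exactly one ✓
  (6) {P, C, R}: 0 true — at most one ✓
  (7) {H, P, V, M}: 1 true — at most one ✓
  (8) C=F ⇒ R: vacuous ✓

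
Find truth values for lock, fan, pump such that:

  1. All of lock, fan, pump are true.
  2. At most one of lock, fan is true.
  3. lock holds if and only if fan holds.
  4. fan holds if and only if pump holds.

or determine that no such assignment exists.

Case lock = True:
  (1) forces fan = True.
  Constraint (2) is violated (lock=T, fan=T) — contradiction.
Case lock = False:
  Constraint (1) is violated (lock=F) — contradiction.
Both cases fail — unsatisfiable.

Unsatisfiable — no assignment works.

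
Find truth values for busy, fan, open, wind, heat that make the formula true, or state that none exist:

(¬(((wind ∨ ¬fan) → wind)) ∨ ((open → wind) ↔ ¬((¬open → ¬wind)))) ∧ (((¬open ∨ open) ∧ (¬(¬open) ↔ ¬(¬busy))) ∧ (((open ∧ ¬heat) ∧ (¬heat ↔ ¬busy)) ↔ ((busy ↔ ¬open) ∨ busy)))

busy: False; fan: False; open: False; wind: False; heat: True

  ¬(((wind ∨ ¬fan) → wind)) ∨ ((open → wind) ↔ ¬((¬open → ¬wind))) = True
    ¬(((wind ∨ ¬fan) → wind)) = True
      (wind ∨ ¬fan) → wind = False
        wind ∨ ¬fan = True
          ¬fan = True
    (open → wind) ↔ ¬((¬open → ¬wind)) = False
      open → wind = True
      ¬((¬open → ¬wind)) = False
        ¬open → ¬wind = True
          ¬open = True
          ¬wind = True
  ((¬open ∨ open) ∧ (¬(¬open) ↔ ¬(¬busy))) ∧ (((open ∧ ¬heat) ∧ (¬heat ↔ ¬busy)) ↔ ((busy ↔ ¬open) ∨ busy)) = True
    (¬open ∨ open) ∧ (¬(¬open) ↔ ¬(¬busy)) = True
      ¬open ∨ open = True
        ¬open = True
      ¬(¬open) ↔ ¬(¬busy) = True
        ¬(¬open) = False
          ¬open = True
        ¬(¬busy) = False
          ¬busy = True
    ((open ∧ ¬heat) ∧ (¬heat ↔ ¬busy)) ↔ ((busy ↔ ¬open) ∨ busy) = True
      (open ∧ ¬heat) ∧ (¬heat ↔ ¬busy) = False
        open ∧ ¬heat = False
          ¬heat = False
        ¬heat ↔ ¬busy = False
          ¬heat = False
          ¬busy = True
      (busy ↔ ¬open) ∨ busy = False
        busy ↔ ¬open = False
          ¬open = True
Both conjuncts True, so the formula holds.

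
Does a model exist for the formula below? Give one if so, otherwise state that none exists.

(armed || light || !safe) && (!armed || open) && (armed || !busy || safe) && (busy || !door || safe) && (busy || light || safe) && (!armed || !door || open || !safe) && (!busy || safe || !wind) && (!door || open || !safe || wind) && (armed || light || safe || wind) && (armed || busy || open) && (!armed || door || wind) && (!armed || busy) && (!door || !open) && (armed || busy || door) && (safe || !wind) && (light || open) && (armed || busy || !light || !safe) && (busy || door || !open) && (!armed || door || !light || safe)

Set light = True.
Set door = False.
Set open = False.
  then (!armed || open) forces armed = False.
  then (armed || busy || open) forces busy = True.
  then (armed || !busy || safe) forces safe = True.
Set wind = True.
All clauses satisfied.

light = True, door = False, open = False, armed = False, wind = True, busy = True, safe = True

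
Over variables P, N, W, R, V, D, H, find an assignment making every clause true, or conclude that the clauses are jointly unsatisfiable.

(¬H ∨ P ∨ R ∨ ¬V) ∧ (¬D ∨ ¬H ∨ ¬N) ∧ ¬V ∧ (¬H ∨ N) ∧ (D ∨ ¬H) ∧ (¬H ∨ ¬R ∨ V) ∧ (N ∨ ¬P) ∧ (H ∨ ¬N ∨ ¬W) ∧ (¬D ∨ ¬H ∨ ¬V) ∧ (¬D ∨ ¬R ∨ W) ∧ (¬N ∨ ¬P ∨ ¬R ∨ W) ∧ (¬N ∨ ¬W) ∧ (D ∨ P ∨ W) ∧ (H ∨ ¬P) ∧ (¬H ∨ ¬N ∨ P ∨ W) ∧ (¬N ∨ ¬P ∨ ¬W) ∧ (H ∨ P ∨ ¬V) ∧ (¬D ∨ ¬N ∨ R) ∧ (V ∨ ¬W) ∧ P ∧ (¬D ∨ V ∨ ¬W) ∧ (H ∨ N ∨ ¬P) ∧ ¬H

Case H = True:
  Clause (¬H) is falsified — contradiction.
Case H = False:
  (¬V) forces V = False.
  (H ∨ ¬P) forces P = False.
  Clause (P) is falsified — contradiction.
Both cases fail, so the formula is unsatisfiable.

No satisfying assignment exists.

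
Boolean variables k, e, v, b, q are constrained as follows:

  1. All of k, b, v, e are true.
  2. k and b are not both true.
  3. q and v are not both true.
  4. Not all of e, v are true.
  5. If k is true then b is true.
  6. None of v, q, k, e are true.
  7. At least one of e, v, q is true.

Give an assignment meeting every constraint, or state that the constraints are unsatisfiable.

UNSATISFIABLE

Case k = True:
  Constraint (6) is violated (k=T) — contradiction.
Case k = False:
  Constraint (1) is violated (k=F) — contradiction.
Both cases fail — unsatisfiable.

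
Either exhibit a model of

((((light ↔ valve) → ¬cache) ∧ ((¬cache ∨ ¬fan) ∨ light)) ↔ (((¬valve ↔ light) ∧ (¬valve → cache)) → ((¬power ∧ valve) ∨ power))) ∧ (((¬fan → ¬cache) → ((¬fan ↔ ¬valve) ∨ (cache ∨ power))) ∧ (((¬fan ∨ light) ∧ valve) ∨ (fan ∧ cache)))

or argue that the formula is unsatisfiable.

light = True, valve = True, cache = False, fan = True, power = False

  (((light ↔ valve) → ¬cache) ∧ ((¬cache ∨ ¬fan) ∨ light)) ↔ (((¬valve ↔ light) ∧ (¬valve → cache)) → ((¬power ∧ valve) ∨ power)) = True
    ((light ↔ valve) → ¬cache) ∧ ((¬cache ∨ ¬fan) ∨ light) = True
      (light ↔ valve) → ¬cache = True
        light ↔ valve = True
        ¬cache = True
      (¬cache ∨ ¬fan) ∨ light = True
        ¬cache ∨ ¬fan = True
          ¬cache = True
          ¬fan = False
    ((¬valve ↔ light) ∧ (¬valve → cache)) → ((¬power ∧ valve) ∨ power) = True
      (¬valve ↔ light) ∧ (¬valve → cache) = False
        ¬valve ↔ light = False
          ¬valve = False
        ¬valve → cache = True
          ¬valve = False
      (¬power ∧ valve) ∨ power = True
        ¬power ∧ valve = True
          ¬power = True
  ((¬fan → ¬cache) → ((¬fan ↔ ¬valve) ∨ (cache ∨ power))) ∧ (((¬fan ∨ light) ∧ valve) ∨ (fan ∧ cache)) = True
    (¬fan → ¬cache) → ((¬fan ↔ ¬valve) ∨ (cache ∨ power)) = True
      ¬fan → ¬cache = True
        ¬fan = False
        ¬cache = True
      (¬fan ↔ ¬valve) ∨ (cache ∨ power) = True
        ¬fan ↔ ¬valve = True
          ¬fan = False
          ¬valve = False
        cache ∨ power = False
    ((¬fan ∨ light) ∧ valve) ∨ (fan ∧ cache) = True
      (¬fan ∨ light) ∧ valve = True
        ¬fan ∨ light = True
          ¬fan = False
      fan ∧ cache = False
Both conjuncts True, so the formula holds.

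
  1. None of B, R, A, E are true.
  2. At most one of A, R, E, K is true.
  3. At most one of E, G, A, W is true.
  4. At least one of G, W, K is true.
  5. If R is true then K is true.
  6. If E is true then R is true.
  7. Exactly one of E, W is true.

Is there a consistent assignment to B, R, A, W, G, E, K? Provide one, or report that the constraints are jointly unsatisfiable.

B = False; R = False; A = False; W = True; G = False; E = False; K = False

  (1) {B, R, A, E}: 0 true — none ✓
  (2) {A, R, E, K}: 0 true — at most one ✓
  (3) {E, G, A, W}: 1 true — at most one ✓
  (4) {G, W, K}: 1 true — at least one ✓
  (5) R=F ⇒ K: vacuous ✓
  (6) E=F ⇒ R: vacuous ✓
  (7) {E, W}: 1 true — exactly one ✓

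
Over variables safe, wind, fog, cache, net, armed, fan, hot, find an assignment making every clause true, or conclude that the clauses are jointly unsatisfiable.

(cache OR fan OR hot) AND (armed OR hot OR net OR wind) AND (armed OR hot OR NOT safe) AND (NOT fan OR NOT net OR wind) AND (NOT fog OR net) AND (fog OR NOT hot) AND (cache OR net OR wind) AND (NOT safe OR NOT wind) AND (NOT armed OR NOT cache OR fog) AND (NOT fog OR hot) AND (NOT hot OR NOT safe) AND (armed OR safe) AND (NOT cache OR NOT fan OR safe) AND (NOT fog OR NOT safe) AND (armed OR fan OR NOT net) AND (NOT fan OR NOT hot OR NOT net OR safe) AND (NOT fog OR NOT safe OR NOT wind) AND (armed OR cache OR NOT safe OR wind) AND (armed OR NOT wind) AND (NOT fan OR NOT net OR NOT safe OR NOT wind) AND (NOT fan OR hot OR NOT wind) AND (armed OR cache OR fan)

safe: False, wind: False, fog: True, cache: False, net: True, armed: True, fan: False, hot: True

Set safe = False.
  then (armed OR safe) forces armed = True.
Set wind = False.
Try fog = False:
  (fog OR NOT hot) forces hot = False.
  (NOT armed OR NOT cache OR fog) forces cache = False.
  (cache OR fan OR hot) forces fan = True.
  (NOT fan OR NOT net OR wind) forces net = False.
  clause (cache OR net OR wind) is falsified — backtrack.
So fog = True.
  then (NOT fog OR net) forces net = True.
  then (NOT fog OR hot) forces hot = True.
  then (NOT fan OR NOT hot OR NOT net OR safe) forces fan = False.
Set cache = False.
All clauses satisfied.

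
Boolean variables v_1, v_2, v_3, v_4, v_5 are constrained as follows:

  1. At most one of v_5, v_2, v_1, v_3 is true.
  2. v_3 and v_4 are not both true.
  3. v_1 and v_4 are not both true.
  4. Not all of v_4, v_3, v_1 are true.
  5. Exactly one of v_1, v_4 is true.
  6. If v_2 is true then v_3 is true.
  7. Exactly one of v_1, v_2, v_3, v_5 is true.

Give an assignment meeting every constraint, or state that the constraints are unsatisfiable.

v_1=T; v_2=F; v_3=F; v_4=F; v_5=F

  (1) {v_5, v_2, v_1, v_3}: 1 true — at most one ✓
  (2) v_3=F, v_4=F — not both ✓
  (3) v_1=T, v_4=F — not both ✓
  (4) {v_4, v_3, v_1}: 1/3 true — not all ✓
  (5) {v_1, v_4}: 1 true — exactly one ✓
  (6) v_2=F ⇒ v_3: vacuous ✓
  (7) {v_1, v_2, v_3, v_5}: 1 true — exactly one ✓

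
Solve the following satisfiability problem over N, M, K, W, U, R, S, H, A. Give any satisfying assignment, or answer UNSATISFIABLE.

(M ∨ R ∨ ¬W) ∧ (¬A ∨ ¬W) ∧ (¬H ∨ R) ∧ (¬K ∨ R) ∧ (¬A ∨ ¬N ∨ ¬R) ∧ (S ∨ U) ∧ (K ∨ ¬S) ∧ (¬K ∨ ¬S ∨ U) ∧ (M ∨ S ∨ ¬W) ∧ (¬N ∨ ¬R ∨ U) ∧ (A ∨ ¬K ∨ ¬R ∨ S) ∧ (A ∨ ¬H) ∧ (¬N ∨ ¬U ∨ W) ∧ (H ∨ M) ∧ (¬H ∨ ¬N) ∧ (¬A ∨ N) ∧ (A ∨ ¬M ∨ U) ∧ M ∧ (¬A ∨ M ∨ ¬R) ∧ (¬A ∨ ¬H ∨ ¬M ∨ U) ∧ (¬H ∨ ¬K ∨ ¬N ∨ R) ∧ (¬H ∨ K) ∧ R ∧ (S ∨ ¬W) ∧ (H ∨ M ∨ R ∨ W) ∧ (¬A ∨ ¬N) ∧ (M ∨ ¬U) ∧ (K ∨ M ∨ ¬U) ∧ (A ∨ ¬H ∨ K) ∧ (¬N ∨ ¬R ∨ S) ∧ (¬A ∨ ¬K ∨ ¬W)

N = False, M = True, K = False, W = False, U = True, R = True, S = False, H = False, A = False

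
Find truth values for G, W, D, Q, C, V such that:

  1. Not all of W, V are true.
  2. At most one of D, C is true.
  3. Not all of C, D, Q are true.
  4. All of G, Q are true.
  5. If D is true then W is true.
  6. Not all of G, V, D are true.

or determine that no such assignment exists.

G = True, W = True, D = True, Q = True, C = False, V = False

  (1) {W, V}: 1/2 true — not all ✓
  (2) {D, C}: 1 true — at most one ✓
  (3) {C, D, Q}: 2/3 true — not all ✓
  (4) {G, Q}: all 2 true ✓
  (5) D=T ⇒ W: T ✓
  (6) {G, V, D}: 2/3 true — not all ✓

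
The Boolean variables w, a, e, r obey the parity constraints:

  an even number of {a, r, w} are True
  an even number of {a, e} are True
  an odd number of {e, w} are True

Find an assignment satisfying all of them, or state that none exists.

w = False; a = True; e = True; r = True

{a, r, w}: 2 true → even ✓
{a, e}: 2 true → even ✓
{e, w}: 1 true → odd ✓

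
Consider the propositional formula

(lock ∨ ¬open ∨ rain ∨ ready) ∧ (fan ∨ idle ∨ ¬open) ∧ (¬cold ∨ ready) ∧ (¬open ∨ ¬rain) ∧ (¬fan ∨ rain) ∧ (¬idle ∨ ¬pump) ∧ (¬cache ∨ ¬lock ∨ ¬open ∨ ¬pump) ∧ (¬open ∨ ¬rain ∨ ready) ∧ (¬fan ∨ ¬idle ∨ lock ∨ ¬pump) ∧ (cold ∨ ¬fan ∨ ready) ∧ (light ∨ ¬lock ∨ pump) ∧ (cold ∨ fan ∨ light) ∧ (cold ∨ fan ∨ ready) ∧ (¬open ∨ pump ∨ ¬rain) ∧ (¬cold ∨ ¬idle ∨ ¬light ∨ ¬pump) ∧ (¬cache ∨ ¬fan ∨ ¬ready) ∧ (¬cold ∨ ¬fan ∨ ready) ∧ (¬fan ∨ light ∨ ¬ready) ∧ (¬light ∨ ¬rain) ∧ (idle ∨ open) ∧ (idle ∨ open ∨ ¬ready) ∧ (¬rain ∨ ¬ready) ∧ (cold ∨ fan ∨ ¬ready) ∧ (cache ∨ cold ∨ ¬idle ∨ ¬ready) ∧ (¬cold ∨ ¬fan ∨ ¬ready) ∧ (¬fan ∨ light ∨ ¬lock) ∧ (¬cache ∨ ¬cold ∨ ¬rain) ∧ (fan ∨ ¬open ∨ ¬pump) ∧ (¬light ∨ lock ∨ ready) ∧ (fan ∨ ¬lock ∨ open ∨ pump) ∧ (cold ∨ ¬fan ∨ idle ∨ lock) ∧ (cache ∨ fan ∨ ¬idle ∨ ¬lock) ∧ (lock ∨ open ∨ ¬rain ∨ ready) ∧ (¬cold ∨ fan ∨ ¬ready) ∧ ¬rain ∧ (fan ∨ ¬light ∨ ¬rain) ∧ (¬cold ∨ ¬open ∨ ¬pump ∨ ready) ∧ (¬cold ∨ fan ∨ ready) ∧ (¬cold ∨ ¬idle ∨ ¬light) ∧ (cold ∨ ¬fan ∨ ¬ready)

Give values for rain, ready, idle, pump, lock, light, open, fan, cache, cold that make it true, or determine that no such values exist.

Unsatisfiable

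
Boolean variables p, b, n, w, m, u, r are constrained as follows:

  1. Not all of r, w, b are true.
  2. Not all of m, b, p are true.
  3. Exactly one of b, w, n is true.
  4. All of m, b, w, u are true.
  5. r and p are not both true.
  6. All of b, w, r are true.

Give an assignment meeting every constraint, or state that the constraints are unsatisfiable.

Case b = True:
  (3) with b=T forces w = False.
  Constraint (4) is violated (w=F) — contradiction.
Case b = False:
  Constraint (4) is violated (b=F) — contradiction.
Both cases fail — unsatisfiable.

The formula is unsatisfiable.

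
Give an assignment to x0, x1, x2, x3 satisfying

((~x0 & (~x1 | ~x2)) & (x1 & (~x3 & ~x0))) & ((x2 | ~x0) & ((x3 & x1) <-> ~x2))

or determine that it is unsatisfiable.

Case x0 = True: the conjunct ~x0 is False.
Case x0 = False: the formula simplifies to ((~x1 | ~x2) & (x1 & ~x3)) & ((x3 & x1) <-> ~x2).
  x3 = True: the conjunct ~x3 is False.
  x3 = False: simplifies to ((~x1 | ~x2) & x1) & x2.
    x1 = True: simplifies to ~x2 & x2.
      x2 = True: the conjunct ~x2 is False.
      x2 = False: the conjunct x2 is False.
    x1 = False: the conjunct x1 is False.
Both cases fail — unsatisfiable.

UNSATISFIABLE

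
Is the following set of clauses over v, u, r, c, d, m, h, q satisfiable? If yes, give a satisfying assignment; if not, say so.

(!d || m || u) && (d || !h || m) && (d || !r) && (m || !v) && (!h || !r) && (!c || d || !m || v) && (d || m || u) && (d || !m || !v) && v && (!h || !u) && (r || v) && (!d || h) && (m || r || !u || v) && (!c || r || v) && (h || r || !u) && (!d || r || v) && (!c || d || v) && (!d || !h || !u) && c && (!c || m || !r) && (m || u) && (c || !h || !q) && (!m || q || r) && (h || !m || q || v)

v: True, u: False, r: False, c: True, d: True, m: True, h: True, q: True

Unit clause (v) forces v = True.
Unit clause (c) forces c = True.
In (m || !v) only m is left, so m = True.
In (d || !m || !v) only d is left, so d = True.
In (!d || h) only h is left, so h = True.
In (!d || !h || !u) only !u is left, so u = False.
In (!h || !r) only !r is left, so r = False.
In (!m || q || r) only q is left, so q = True.
All clauses satisfied.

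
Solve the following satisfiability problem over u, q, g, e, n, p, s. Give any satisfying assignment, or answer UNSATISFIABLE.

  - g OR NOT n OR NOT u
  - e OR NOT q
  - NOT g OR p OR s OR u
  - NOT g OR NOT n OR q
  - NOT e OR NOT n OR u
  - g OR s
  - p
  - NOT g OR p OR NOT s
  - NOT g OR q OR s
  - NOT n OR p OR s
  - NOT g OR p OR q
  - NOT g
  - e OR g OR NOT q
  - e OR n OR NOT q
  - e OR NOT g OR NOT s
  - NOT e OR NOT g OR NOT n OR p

u: False; q: True; g: False; e: True; n: False; p: True; s: True

Unit clause (p) forces p = True.
Unit clause (NOT g) forces g = False.
In (g OR s) only s is left, so s = True.
Set u = False.
Set q = True.
  then (e OR NOT q) forces e = True.
  then (NOT e OR NOT n OR u) forces n = False.
All clauses satisfied.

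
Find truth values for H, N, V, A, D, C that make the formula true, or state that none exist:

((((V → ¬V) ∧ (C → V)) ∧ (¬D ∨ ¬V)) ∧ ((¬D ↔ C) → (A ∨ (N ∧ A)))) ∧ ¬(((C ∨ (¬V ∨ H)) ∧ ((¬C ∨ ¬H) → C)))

H: False, N: True, V: False, A: False, D: False, C: False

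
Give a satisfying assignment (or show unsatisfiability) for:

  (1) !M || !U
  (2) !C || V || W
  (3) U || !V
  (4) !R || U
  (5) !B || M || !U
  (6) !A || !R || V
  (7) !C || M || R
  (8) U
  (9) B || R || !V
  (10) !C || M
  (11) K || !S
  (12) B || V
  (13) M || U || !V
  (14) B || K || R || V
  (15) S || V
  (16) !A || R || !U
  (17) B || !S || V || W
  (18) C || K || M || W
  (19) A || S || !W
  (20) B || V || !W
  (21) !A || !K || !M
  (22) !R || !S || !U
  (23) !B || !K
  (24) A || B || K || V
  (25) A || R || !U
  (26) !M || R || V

V=T, M=F, U=T, A=T, S=F, W=T, R=T, K=F, C=F, B=F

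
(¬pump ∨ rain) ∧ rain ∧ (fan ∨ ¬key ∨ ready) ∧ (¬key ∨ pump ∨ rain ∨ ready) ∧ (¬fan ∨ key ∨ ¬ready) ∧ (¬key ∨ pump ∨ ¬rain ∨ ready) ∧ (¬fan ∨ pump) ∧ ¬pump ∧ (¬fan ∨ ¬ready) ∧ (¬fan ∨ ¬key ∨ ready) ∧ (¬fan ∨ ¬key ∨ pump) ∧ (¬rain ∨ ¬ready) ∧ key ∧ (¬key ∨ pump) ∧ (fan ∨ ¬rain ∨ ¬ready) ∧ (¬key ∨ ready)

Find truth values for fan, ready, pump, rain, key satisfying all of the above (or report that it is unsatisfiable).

Case key = True:
  (rain) forces rain = True.
  (¬pump) forces pump = False.
  Clause (¬key ∨ pump) is falsified — contradiction.
Case key = False:
  Clause (key) is falsified — contradiction.
Both cases fail, so the formula is unsatisfiable.

Unsatisfiable — no assignment works.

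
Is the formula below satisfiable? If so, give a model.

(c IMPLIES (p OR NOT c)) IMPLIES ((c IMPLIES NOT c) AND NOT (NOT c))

p = False, c = True

  (c IMPLIES (p OR NOT c)) IMPLIES ((c IMPLIES NOT c) AND NOT (NOT c)) = True
    c IMPLIES (p OR NOT c) = False
      p OR NOT c = False
        NOT c = False
    (c IMPLIES NOT c) AND NOT (NOT c) = False
      c IMPLIES NOT c = False
        NOT c = False
      NOT (NOT c) = True
        NOT c = False
The formula evaluates to True.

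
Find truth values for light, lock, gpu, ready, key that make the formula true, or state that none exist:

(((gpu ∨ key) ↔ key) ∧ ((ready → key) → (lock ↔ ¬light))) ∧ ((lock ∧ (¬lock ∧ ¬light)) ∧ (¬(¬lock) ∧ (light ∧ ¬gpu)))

Unsatisfiable — no assignment works.

Case light = True: the conjunct ¬light is False.
Case light = False: the conjunct light is False.
Both cases fail — unsatisfiable.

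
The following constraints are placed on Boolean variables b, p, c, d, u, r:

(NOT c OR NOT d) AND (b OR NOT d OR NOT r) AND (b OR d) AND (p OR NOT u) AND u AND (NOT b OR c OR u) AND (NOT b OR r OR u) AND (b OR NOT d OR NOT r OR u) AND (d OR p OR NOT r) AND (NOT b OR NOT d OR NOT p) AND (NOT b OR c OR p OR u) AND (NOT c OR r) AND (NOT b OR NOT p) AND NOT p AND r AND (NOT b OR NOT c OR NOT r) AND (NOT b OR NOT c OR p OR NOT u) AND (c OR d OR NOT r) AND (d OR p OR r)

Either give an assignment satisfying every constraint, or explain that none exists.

Case p = True:
  Clause (NOT p) is falsified — contradiction.
Case p = False:
  (p OR NOT u) forces u = False.
  Clause (u) is falsified — contradiction.
Both cases fail, so the formula is unsatisfiable.

UNSATISFIABLE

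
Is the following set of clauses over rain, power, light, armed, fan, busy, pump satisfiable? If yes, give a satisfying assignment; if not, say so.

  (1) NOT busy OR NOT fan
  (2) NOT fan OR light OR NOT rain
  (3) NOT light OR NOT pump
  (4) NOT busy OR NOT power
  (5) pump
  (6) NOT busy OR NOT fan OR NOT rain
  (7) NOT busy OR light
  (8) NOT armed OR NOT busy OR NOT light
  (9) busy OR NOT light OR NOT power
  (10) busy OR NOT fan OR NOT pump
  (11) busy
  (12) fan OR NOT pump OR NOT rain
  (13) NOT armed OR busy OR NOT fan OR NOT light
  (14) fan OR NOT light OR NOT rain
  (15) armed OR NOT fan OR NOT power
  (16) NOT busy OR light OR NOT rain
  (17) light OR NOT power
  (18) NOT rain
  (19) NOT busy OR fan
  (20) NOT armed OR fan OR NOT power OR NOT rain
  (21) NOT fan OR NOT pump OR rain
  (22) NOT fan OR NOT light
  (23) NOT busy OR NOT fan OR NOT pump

Case busy = True:
  (NOT busy OR NOT fan) forces fan = False.
  Clause (NOT busy OR fan) is falsified — contradiction.
Case busy = False:
  Clause (busy) is falsified — contradiction.
Both cases fail, so the formula is unsatisfiable.

Unsatisfiable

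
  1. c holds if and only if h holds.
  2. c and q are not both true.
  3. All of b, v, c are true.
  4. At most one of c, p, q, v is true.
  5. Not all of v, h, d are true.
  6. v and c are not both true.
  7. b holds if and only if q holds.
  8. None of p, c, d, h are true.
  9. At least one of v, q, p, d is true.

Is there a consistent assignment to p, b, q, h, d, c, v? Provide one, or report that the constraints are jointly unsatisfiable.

Unsatisfiable — no assignment works.

Case c = True:
  Constraint (8) is violated (c=T) — contradiction.
Case c = False:
  Constraint (3) is violated (c=F) — contradiction.
Both cases fail — unsatisfiable.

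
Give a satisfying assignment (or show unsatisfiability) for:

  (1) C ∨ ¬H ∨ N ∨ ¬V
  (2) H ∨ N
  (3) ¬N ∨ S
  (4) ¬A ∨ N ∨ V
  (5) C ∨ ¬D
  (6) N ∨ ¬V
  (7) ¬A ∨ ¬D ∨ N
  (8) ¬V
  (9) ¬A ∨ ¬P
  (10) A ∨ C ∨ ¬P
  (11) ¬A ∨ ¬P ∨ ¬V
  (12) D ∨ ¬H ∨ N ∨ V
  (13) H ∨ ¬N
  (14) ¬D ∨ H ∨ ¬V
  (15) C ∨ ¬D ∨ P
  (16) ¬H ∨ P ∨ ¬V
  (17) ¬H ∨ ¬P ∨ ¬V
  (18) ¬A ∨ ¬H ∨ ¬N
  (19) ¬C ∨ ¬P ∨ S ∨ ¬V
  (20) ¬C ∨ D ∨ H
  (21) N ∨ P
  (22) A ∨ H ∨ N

Unit clause (¬V) forces V = False.
Set C = True.
Set N = True.
  then (¬N ∨ S) forces S = True.
  then (H ∨ ¬N) forces H = True.
  then (¬A ∨ ¬H ∨ ¬N) forces A = False.
Set P = False.
Set D = False.
All clauses satisfied.

C: True; N: True; P: False; S: True; V: False; A: False; D: False; H: True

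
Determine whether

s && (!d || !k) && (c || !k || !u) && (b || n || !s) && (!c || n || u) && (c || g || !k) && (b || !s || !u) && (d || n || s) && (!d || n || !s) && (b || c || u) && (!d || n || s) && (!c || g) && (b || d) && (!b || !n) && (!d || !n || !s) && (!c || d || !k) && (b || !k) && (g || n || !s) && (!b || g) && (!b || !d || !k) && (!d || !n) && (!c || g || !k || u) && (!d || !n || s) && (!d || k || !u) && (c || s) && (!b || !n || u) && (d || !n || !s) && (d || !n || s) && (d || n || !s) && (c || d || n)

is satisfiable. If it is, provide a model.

Case d = True:
  (s) forces s = True.
  (!d || !k) forces k = False.
  (!d || n || !s) forces n = True.
  Clause (!d || !n || !s) is falsified — contradiction.
Case d = False:
  (s) forces s = True.
  (b || d) forces b = True.
  (!b || !n) forces n = False.
  Clause (d || n || !s) is falsified — contradiction.
Both cases fail, so the formula is unsatisfiable.

UNSATISFIABLE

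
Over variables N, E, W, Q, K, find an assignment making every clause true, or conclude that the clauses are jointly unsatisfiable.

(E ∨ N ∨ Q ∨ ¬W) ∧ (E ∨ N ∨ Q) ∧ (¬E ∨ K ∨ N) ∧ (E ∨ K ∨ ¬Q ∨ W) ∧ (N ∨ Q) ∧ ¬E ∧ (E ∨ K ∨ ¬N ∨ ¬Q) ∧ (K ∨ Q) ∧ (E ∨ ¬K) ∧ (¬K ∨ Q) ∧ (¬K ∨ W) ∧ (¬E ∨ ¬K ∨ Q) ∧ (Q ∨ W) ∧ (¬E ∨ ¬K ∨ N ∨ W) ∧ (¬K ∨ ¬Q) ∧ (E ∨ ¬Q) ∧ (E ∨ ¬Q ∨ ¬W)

Unsatisfiable

Case E = True:
  Clause (¬E) is falsified — contradiction.
Case E = False:
  (E ∨ ¬K) forces K = False.
  (K ∨ Q) forces Q = True.
  Clause (E ∨ ¬Q) is falsified — contradiction.
Both cases fail, so the formula is unsatisfiable.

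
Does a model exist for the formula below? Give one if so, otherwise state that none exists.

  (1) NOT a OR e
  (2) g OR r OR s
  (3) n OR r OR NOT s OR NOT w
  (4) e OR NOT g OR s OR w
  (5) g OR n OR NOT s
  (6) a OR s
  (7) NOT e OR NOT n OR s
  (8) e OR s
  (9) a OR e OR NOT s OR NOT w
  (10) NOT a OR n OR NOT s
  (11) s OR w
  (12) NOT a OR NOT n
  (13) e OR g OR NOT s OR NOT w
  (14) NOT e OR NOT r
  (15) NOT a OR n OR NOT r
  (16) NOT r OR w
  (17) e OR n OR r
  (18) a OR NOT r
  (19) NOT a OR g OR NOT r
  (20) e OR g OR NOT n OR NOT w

n = True, r = False, a = False, w = False, s = True, g = False, e = True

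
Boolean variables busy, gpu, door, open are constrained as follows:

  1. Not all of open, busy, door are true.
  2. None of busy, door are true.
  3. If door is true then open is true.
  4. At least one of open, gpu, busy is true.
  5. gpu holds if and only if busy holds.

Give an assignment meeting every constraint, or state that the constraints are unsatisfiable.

busy = False; gpu = False; door = False; open = True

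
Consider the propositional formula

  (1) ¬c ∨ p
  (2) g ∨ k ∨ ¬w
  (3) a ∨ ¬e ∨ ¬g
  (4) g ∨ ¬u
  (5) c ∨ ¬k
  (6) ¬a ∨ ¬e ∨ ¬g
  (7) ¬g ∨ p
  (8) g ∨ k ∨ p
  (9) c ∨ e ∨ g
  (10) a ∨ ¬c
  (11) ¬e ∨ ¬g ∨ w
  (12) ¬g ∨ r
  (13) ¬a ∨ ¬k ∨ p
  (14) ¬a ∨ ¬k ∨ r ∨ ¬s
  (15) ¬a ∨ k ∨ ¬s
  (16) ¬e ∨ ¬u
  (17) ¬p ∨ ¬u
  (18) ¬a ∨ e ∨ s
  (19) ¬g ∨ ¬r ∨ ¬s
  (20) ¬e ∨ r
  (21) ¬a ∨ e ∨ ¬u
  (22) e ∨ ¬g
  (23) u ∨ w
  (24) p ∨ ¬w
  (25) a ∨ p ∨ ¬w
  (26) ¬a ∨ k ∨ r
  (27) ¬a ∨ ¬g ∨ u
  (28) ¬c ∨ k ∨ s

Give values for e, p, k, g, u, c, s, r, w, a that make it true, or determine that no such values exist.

e = True; p = True; k = True; g = False; u = False; c = True; s = True; r = True; w = True; a = True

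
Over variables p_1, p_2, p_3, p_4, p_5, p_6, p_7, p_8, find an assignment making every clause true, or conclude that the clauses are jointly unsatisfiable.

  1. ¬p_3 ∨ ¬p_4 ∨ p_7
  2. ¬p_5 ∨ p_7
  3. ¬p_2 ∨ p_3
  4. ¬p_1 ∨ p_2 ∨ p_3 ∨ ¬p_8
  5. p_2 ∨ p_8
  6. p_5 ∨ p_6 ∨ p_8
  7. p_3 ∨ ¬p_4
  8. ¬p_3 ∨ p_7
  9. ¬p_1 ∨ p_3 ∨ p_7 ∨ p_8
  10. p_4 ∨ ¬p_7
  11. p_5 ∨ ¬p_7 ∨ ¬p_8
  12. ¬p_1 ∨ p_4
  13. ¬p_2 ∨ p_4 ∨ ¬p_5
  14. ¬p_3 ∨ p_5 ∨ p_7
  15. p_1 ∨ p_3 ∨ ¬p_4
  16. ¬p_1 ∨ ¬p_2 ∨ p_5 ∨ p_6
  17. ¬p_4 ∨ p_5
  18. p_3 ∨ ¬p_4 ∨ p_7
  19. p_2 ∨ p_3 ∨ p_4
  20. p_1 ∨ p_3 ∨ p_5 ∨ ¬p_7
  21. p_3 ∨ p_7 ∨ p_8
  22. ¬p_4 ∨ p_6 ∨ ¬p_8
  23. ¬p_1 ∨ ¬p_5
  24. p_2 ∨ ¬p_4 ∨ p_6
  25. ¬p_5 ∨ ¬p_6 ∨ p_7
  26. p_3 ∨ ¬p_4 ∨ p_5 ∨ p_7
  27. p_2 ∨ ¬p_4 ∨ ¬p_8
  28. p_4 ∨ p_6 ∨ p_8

p_1 = False, p_2 = True, p_3 = True, p_4 = True, p_5 = True, p_6 = True, p_7 = True, p_8 = True

Try p_1 = True:
  (¬p_1 ∨ p_4) forces p_4 = True.
  (p_3 ∨ ¬p_4) forces p_3 = True.
  (¬p_3 ∨ ¬p_4 ∨ p_7) forces p_7 = True.
  (¬p_4 ∨ p_5) forces p_5 = True.
  clause (¬p_1 ∨ ¬p_5) is falsified — backtrack.
So p_1 = False.
Set p_2 = True.
  then (¬p_2 ∨ p_3) forces p_3 = True.
  then (¬p_3 ∨ p_7) forces p_7 = True.
  then (p_4 ∨ ¬p_7) forces p_4 = True.
  then (¬p_4 ∨ p_5) forces p_5 = True.
Set p_6 = True.
Set p_8 = True.
All clauses satisfied.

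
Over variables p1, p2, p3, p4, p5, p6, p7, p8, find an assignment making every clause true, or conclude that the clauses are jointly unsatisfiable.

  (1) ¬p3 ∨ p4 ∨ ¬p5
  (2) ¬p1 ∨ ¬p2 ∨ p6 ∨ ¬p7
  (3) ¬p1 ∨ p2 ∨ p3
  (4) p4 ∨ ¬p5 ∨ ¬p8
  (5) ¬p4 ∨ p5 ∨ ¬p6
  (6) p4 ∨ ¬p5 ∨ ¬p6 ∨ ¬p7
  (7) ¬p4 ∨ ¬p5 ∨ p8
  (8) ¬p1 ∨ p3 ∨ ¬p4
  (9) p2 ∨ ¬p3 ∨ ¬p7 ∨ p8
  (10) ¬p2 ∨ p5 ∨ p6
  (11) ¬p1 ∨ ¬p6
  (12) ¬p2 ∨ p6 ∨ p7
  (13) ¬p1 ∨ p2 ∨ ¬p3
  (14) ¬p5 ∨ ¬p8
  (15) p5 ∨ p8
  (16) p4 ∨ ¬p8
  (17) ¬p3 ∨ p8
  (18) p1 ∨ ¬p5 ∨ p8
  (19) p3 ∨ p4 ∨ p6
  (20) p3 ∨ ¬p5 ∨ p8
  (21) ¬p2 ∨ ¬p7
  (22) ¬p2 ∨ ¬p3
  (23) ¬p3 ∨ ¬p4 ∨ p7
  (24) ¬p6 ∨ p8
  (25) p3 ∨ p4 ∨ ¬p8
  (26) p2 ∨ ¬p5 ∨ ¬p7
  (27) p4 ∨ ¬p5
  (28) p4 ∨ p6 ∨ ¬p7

p1 = False, p2 = False, p3 = False, p4 = True, p5 = False, p6 = False, p7 = True, p8 = True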